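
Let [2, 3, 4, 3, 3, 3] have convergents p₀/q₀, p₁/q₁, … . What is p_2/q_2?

30/13

Using pₖ = aₖpₖ₋₁ + pₖ₋₂, qₖ = aₖqₖ₋₁ + qₖ₋₂ (with p₋₁=1, p₋₂=0, q₋₁=0, q₋₂=1):
  k=0: a=2, p=2, q=1
  k=1: a=3, p=7, q=3
  k=2: a=4, p=30, q=13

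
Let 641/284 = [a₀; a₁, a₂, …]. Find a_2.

641 = 2·284 + 73   →  a_0 = 2
284 = 3·73 + 65   →  a_1 = 3
73 = 1·65 + 8   →  a_2 = 1

1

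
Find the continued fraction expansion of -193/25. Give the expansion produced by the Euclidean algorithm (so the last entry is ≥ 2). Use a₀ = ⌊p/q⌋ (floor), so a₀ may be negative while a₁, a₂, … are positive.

-193 = -8*25 + 7
25 = 3*7 + 4
7 = 1*4 + 3
4 = 1*3 + 1
3 = 3*1 + 0  (stop)
So -193/25 = [-8; 3, 1, 1, 3].

[-8; 3, 1, 1, 3]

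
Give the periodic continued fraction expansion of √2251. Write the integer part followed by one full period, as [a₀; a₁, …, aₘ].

[47; 2, 4, 47, 4, 2, 94]

a₀ = ⌊√2251⌋ = 47.
With m₀=0, d₀=1 and mₖ₊₁ = dₖaₖ − mₖ, dₖ₊₁ = (n − mₖ₊₁²)/dₖ, aₖ₊₁ = ⌊(a₀+mₖ₊₁)/dₖ₊₁⌋:
  k=1: m=47, d=42, a=2
  k=2: m=37, d=21, a=4
  k=3: m=47, d=2, a=47
  k=4: m=47, d=21, a=4
  k=5: m=37, d=42, a=2
  k=6: m=47, d=1, a=94
d=1 and a=2a₀=94 at k=6, so the next step gives (m, d) = (47, 42) again — its k=1 value — and the period has length 6.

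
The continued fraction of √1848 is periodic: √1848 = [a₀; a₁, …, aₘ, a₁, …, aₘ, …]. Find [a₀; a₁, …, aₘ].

[42; 1, 84]

a₀ = ⌊√1848⌋ = 42.
With m₀=0, d₀=1 and mₖ₊₁ = dₖaₖ − mₖ, dₖ₊₁ = (n − mₖ₊₁²)/dₖ, aₖ₊₁ = ⌊(a₀+mₖ₊₁)/dₖ₊₁⌋:
  k=1: m=42, d=84, a=1
  k=2: m=42, d=1, a=84
d=1 and a=2a₀=84 at k=2, so the next step gives (m, d) = (42, 84) again — its k=1 value — and the period has length 2.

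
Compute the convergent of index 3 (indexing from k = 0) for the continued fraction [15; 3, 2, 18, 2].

1972/129

Using pₖ = aₖpₖ₋₁ + pₖ₋₂, qₖ = aₖqₖ₋₁ + qₖ₋₂ (with p₋₁=1, p₋₂=0, q₋₁=0, q₋₂=1):
  k=0: a=15, p=15, q=1
  k=1: a=3, p=46, q=3
  k=2: a=2, p=107, q=7
  k=3: a=18, p=1972, q=129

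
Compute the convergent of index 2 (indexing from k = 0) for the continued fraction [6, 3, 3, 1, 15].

63/10

Using pₖ = aₖpₖ₋₁ + pₖ₋₂, qₖ = aₖqₖ₋₁ + qₖ₋₂ (with p₋₁=1, p₋₂=0, q₋₁=0, q₋₂=1):
  k=0: a=6, p=6, q=1
  k=1: a=3, p=19, q=3
  k=2: a=3, p=63, q=10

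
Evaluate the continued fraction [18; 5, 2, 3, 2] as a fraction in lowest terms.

1582/87

Using pₖ = aₖpₖ₋₁ + pₖ₋₂ and qₖ = aₖqₖ₋₁ + qₖ₋₂:
  k=0: a=18, p=18, q=1
  k=1: a=5, p=91, q=5
  k=2: a=2, p=200, q=11
  k=3: a=3, p=691, q=38
  k=4: a=2, p=1582, q=87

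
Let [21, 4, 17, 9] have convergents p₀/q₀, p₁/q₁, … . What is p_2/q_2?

1466/69

Using pₖ = aₖpₖ₋₁ + pₖ₋₂, qₖ = aₖqₖ₋₁ + qₖ₋₂ (with p₋₁=1, p₋₂=0, q₋₁=0, q₋₂=1):
  k=0: a=21, p=21, q=1
  k=1: a=4, p=85, q=4
  k=2: a=17, p=1466, q=69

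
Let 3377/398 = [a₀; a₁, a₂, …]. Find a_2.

3377 = 8·398 + 193   →  a_0 = 8
398 = 2·193 + 12   →  a_1 = 2
193 = 16·12 + 1   →  a_2 = 16

16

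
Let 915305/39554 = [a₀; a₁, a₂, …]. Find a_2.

915305 = 23·39554 + 5563   →  a_0 = 23
39554 = 7·5563 + 613   →  a_1 = 7
5563 = 9·613 + 46   →  a_2 = 9

9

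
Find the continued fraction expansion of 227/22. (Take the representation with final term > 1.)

227 = 10·22 + 7
22 = 3·7 + 1
7 = 7·1 + 0  (stop)
So 227/22 = [10; 3, 7].

[10; 3, 7]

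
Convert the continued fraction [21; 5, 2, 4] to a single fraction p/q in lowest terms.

Fold from the inside: start with 4/1.
  2 + 1/4 = 9/4
  5 + 4/9 = 49/9
  21 + 9/49 = 1038/49

1038/49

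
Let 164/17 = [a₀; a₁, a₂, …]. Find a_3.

1

164 = 9·17 + 11   →  a_0 = 9
17 = 1·11 + 6   →  a_1 = 1
11 = 1·6 + 5   →  a_2 = 1
6 = 1·5 + 1   →  a_3 = 1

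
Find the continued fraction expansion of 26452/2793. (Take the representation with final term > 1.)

[9; 2, 8, 14, 1, 4, 2]

26452 = 9*2793 + 1315
2793 = 2*1315 + 163
1315 = 8*163 + 11
163 = 14*11 + 9
11 = 1*9 + 2
9 = 4*2 + 1
2 = 2*1 + 0  (stop)
So 26452/2793 = [9; 2, 8, 14, 1, 4, 2].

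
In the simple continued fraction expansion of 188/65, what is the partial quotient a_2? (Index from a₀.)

188 = 2·65 + 58   →  a_0 = 2
65 = 1·58 + 7   →  a_1 = 1
58 = 8·7 + 2   →  a_2 = 8

8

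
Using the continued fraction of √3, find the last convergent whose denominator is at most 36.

26/15

√3 = [1; 1, 2, …] (period length 2).
Convergents:
  p_0/q_0 = 1/1
  p_1/q_1 = 2/1
  p_2/q_2 = 5/3
  p_3/q_3 = 7/4
  p_4/q_4 = 19/11
  p_5/q_5 = 26/15
  p_6/q_6 = 71/41
q_5 = 15 ≤ 36 < 41 = q_6, so the answer is 26/15.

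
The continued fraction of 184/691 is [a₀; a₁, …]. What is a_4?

11

184 = 0·691 + 184   →  a_0 = 0
691 = 3·184 + 139   →  a_1 = 3
184 = 1·139 + 45   →  a_2 = 1
139 = 3·45 + 4   →  a_3 = 3
45 = 11·4 + 1   →  a_4 = 11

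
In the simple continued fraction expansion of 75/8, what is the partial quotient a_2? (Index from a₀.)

75 = 9·8 + 3   →  a_0 = 9
8 = 2·3 + 2   →  a_1 = 2
3 = 1·2 + 1   →  a_2 = 1

1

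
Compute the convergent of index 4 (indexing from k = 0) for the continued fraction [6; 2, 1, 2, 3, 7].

Using pₖ = aₖpₖ₋₁ + pₖ₋₂, qₖ = aₖqₖ₋₁ + qₖ₋₂ (with p₋₁=1, p₋₂=0, q₋₁=0, q₋₂=1):
  k=0: a=6, p=6, q=1
  k=1: a=2, p=13, q=2
  k=2: a=1, p=19, q=3
  k=3: a=2, p=51, q=8
  k=4: a=3, p=172, q=27

172/27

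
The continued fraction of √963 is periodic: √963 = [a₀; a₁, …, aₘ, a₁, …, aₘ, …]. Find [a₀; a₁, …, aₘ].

a₀ = ⌊√963⌋ = 31.
With m₀=0, d₀=1 and mₖ₊₁ = dₖaₖ − mₖ, dₖ₊₁ = (n − mₖ₊₁²)/dₖ, aₖ₊₁ = ⌊(a₀+mₖ₊₁)/dₖ₊₁⌋:
  k=1: m=31, d=2, a=31
  k=2: m=31, d=1, a=62
d=1 and a=2a₀=62 at k=2, so the next step gives (m, d) = (31, 2) again — its k=1 value — and the period has length 2.

[31; 31, 62]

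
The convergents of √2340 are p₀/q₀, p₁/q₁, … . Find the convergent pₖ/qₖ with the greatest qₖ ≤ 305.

12432/257

√2340 = [48; 2, 1, 2, 10, 2, 1, 2, 96, …] (period length 8).
Convergents:
  p_0/q_0 = 48/1
  p_1/q_1 = 97/2
  p_2/q_2 = 145/3
  p_3/q_3 = 387/8
  p_4/q_4 = 4015/83
  p_5/q_5 = 8417/174
  p_6/q_6 = 12432/257
  p_7/q_7 = 33281/688
q_6 = 257 ≤ 305 < 688 = q_7, so the answer is 12432/257.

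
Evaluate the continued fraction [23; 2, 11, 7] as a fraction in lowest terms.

3827/163

Fold from the inside: start with 7/1.
  11 + 1/7 = 78/7
  2 + 7/78 = 163/78
  23 + 78/163 = 3827/163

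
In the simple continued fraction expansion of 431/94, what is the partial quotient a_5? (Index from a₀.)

3

431 = 4·94 + 55   →  a_0 = 4
94 = 1·55 + 39   →  a_1 = 1
55 = 1·39 + 16   →  a_2 = 1
39 = 2·16 + 7   →  a_3 = 2
16 = 2·7 + 2   →  a_4 = 2
7 = 3·2 + 1   →  a_5 = 3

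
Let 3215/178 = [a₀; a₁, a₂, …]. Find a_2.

3215 = 18·178 + 11   →  a_0 = 18
178 = 16·11 + 2   →  a_1 = 16
11 = 5·2 + 1   →  a_2 = 5

5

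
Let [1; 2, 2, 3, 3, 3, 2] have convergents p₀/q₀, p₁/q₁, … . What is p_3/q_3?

24/17

Using pₖ = aₖpₖ₋₁ + pₖ₋₂, qₖ = aₖqₖ₋₁ + qₖ₋₂ (with p₋₁=1, p₋₂=0, q₋₁=0, q₋₂=1):
  k=0: a=1, p=1, q=1
  k=1: a=2, p=3, q=2
  k=2: a=2, p=7, q=5
  k=3: a=3, p=24, q=17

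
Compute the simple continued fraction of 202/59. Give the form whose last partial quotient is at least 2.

202 = 3×59 + 25
59 = 2×25 + 9
25 = 2×9 + 7
9 = 1×7 + 2
7 = 3×2 + 1
2 = 2×1 + 0  (stop)
So 202/59 = [3; 2, 2, 1, 3, 2].

[3; 2, 2, 1, 3, 2]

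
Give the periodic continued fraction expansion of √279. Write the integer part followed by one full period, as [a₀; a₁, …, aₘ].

a₀ = ⌊√279⌋ = 16.
With m₀=0, d₀=1 and mₖ₊₁ = dₖaₖ − mₖ, dₖ₊₁ = (n − mₖ₊₁²)/dₖ, aₖ₊₁ = ⌊(a₀+mₖ₊₁)/dₖ₊₁⌋:
  k=1: m=16, d=23, a=1
  k=2: m=7, d=10, a=2
  k=3: m=13, d=11, a=2
  k=4: m=9, d=18, a=1
  k=5: m=9, d=11, a=2
  k=6: m=13, d=10, a=2
  k=7: m=7, d=23, a=1
  k=8: m=16, d=1, a=32
d=1 and a=2a₀=32 at k=8, so the next step gives (m, d) = (16, 23) again — its k=1 value — and the period has length 8.

[16; 1, 2, 2, 1, 2, 2, 1, 32]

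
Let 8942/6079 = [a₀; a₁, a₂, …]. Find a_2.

8942 = 1·6079 + 2863   →  a_0 = 1
6079 = 2·2863 + 353   →  a_1 = 2
2863 = 8·353 + 39   →  a_2 = 8

8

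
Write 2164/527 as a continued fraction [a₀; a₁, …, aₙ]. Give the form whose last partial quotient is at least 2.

2164 = 4×527 + 56
527 = 9×56 + 23
56 = 2×23 + 10
23 = 2×10 + 3
10 = 3×3 + 1
3 = 3×1 + 0  (stop)
So 2164/527 = [4; 9, 2, 2, 3, 3].

[4; 9, 2, 2, 3, 3]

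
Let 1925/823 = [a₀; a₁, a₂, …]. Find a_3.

1925 = 2·823 + 279   →  a_0 = 2
823 = 2·279 + 265   →  a_1 = 2
279 = 1·265 + 14   →  a_2 = 1
265 = 18·14 + 13   →  a_3 = 18

18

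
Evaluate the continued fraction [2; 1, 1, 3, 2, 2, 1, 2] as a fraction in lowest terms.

382/149

Fold from the inside: start with 2/1.
  1 + 1/2 = 3/2
  2 + 2/3 = 8/3
  2 + 3/8 = 19/8
  3 + 8/19 = 65/19
  1 + 19/65 = 84/65
  1 + 65/84 = 149/84
  2 + 84/149 = 382/149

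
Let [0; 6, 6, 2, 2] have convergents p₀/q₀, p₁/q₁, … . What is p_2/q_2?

6/37

Using pₖ = aₖpₖ₋₁ + pₖ₋₂, qₖ = aₖqₖ₋₁ + qₖ₋₂ (with p₋₁=1, p₋₂=0, q₋₁=0, q₋₂=1):
  k=0: a=0, p=0, q=1
  k=1: a=6, p=1, q=6
  k=2: a=6, p=6, q=37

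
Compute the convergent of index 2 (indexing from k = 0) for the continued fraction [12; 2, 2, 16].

Using pₖ = aₖpₖ₋₁ + pₖ₋₂, qₖ = aₖqₖ₋₁ + qₖ₋₂ (with p₋₁=1, p₋₂=0, q₋₁=0, q₋₂=1):
  k=0: a=12, p=12, q=1
  k=1: a=2, p=25, q=2
  k=2: a=2, p=62, q=5

62/5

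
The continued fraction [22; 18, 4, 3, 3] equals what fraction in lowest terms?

Using pₖ = aₖpₖ₋₁ + pₖ₋₂ and qₖ = aₖqₖ₋₁ + qₖ₋₂:
  k=0: a=22, p=22, q=1
  k=1: a=18, p=397, q=18
  k=2: a=4, p=1610, q=73
  k=3: a=3, p=5227, q=237
  k=4: a=3, p=17291, q=784

17291/784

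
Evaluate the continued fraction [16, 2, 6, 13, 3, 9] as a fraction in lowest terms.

80746/4905

Fold from the inside: start with 9/1.
  3 + 1/9 = 28/9
  13 + 9/28 = 373/28
  6 + 28/373 = 2266/373
  2 + 373/2266 = 4905/2266
  16 + 2266/4905 = 80746/4905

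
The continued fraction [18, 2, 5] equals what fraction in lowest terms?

203/11

Using pₖ = aₖpₖ₋₁ + pₖ₋₂ and qₖ = aₖqₖ₋₁ + qₖ₋₂:
  k=0: a=18, p=18, q=1
  k=1: a=2, p=37, q=2
  k=2: a=5, p=203, q=11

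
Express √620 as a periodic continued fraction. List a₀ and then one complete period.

[24; 1, 8, 1, 48]

a₀ = ⌊√620⌋ = 24.
With m₀=0, d₀=1 and mₖ₊₁ = dₖaₖ − mₖ, dₖ₊₁ = (n − mₖ₊₁²)/dₖ, aₖ₊₁ = ⌊(a₀+mₖ₊₁)/dₖ₊₁⌋:
  k=1: m=24, d=44, a=1
  k=2: m=20, d=5, a=8
  k=3: m=20, d=44, a=1
  k=4: m=24, d=1, a=48
d=1 and a=2a₀=48 at k=4, so the next step gives (m, d) = (24, 44) again — its k=1 value — and the period has length 4.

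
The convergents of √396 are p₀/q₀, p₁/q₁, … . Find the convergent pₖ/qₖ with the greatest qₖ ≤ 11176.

√396 = [19; 1, 8, 1, 38, …] (period length 4).
Convergents:
  p_0/q_0 = 19/1
  p_1/q_1 = 20/1
  p_2/q_2 = 179/9
  p_3/q_3 = 199/10
  p_4/q_4 = 7741/389
  p_5/q_5 = 7940/399
  p_6/q_6 = 71261/3581
  p_7/q_7 = 79201/3980
  p_8/q_8 = 3080899/154821
q_7 = 3980 ≤ 11176 < 154821 = q_8, so the answer is 79201/3980.

79201/3980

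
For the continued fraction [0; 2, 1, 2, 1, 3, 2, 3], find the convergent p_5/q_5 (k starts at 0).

15/41

Using pₖ = aₖpₖ₋₁ + pₖ₋₂, qₖ = aₖqₖ₋₁ + qₖ₋₂ (with p₋₁=1, p₋₂=0, q₋₁=0, q₋₂=1):
  k=0: a=0, p=0, q=1
  k=1: a=2, p=1, q=2
  k=2: a=1, p=1, q=3
  k=3: a=2, p=3, q=8
  k=4: a=1, p=4, q=11
  k=5: a=3, p=15, q=41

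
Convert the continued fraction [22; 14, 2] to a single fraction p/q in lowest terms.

Using pₖ = aₖpₖ₋₁ + pₖ₋₂ and qₖ = aₖqₖ₋₁ + qₖ₋₂:
  k=0: a=22, p=22, q=1
  k=1: a=14, p=309, q=14
  k=2: a=2, p=640, q=29

640/29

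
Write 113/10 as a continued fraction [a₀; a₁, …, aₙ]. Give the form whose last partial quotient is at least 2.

113 = 11*10 + 3
10 = 3*3 + 1
3 = 3*1 + 0  (stop)
So 113/10 = [11; 3, 3].

[11; 3, 3]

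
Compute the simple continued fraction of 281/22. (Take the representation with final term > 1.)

281 = 12×22 + 17
22 = 1×17 + 5
17 = 3×5 + 2
5 = 2×2 + 1
2 = 2×1 + 0  (stop)
So 281/22 = [12; 1, 3, 2, 2].

[12; 1, 3, 2, 2]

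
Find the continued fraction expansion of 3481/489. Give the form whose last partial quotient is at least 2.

[7; 8, 2, 3, 8]

3481 = 7×489 + 58
489 = 8×58 + 25
58 = 2×25 + 8
25 = 3×8 + 1
8 = 8×1 + 0  (stop)
So 3481/489 = [7; 8, 2, 3, 8].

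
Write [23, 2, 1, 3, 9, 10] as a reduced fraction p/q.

Using pₖ = aₖpₖ₋₁ + pₖ₋₂ and qₖ = aₖqₖ₋₁ + qₖ₋₂:
  k=0: a=23, p=23, q=1
  k=1: a=2, p=47, q=2
  k=2: a=1, p=70, q=3
  k=3: a=3, p=257, q=11
  k=4: a=9, p=2383, q=102
  k=5: a=10, p=24087, q=1031

24087/1031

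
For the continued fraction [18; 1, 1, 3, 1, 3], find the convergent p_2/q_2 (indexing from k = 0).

Using pₖ = aₖpₖ₋₁ + pₖ₋₂, qₖ = aₖqₖ₋₁ + qₖ₋₂ (with p₋₁=1, p₋₂=0, q₋₁=0, q₋₂=1):
  k=0: a=18, p=18, q=1
  k=1: a=1, p=19, q=1
  k=2: a=1, p=37, q=2

37/2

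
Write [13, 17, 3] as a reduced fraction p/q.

Using pₖ = aₖpₖ₋₁ + pₖ₋₂ and qₖ = aₖqₖ₋₁ + qₖ₋₂:
  k=0: a=13, p=13, q=1
  k=1: a=17, p=222, q=17
  k=2: a=3, p=679, q=52

679/52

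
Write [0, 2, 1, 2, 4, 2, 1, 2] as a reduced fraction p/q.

113/304

Using pₖ = aₖpₖ₋₁ + pₖ₋₂ and qₖ = aₖqₖ₋₁ + qₖ₋₂:
  k=0: a=0, p=0, q=1
  k=1: a=2, p=1, q=2
  k=2: a=1, p=1, q=3
  k=3: a=2, p=3, q=8
  k=4: a=4, p=13, q=35
  k=5: a=2, p=29, q=78
  k=6: a=1, p=42, q=113
  k=7: a=2, p=113, q=304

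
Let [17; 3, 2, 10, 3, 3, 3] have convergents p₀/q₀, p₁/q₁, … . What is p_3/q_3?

Using pₖ = aₖpₖ₋₁ + pₖ₋₂, qₖ = aₖqₖ₋₁ + qₖ₋₂ (with p₋₁=1, p₋₂=0, q₋₁=0, q₋₂=1):
  k=0: a=17, p=17, q=1
  k=1: a=3, p=52, q=3
  k=2: a=2, p=121, q=7
  k=3: a=10, p=1262, q=73

1262/73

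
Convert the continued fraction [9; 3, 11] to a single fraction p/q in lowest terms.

Fold from the inside: start with 11/1.
  3 + 1/11 = 34/11
  9 + 11/34 = 317/34

317/34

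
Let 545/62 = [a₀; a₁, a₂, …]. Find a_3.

1

545 = 8·62 + 49   →  a_0 = 8
62 = 1·49 + 13   →  a_1 = 1
49 = 3·13 + 10   →  a_2 = 3
13 = 1·10 + 3   →  a_3 = 1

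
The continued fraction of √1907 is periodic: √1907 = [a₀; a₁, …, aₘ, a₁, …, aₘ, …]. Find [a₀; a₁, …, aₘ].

a₀ = ⌊√1907⌋ = 43.
With m₀=0, d₀=1 and mₖ₊₁ = dₖaₖ − mₖ, dₖ₊₁ = (n − mₖ₊₁²)/dₖ, aₖ₊₁ = ⌊(a₀+mₖ₊₁)/dₖ₊₁⌋:
  k=1: m=43, d=58, a=1
  k=2: m=15, d=29, a=2
  k=3: m=43, d=2, a=43
  k=4: m=43, d=29, a=2
  k=5: m=15, d=58, a=1
  k=6: m=43, d=1, a=86
d=1 and a=2a₀=86 at k=6, so the next step gives (m, d) = (43, 58) again — its k=1 value — and the period has length 6.

[43; 1, 2, 43, 2, 1, 86]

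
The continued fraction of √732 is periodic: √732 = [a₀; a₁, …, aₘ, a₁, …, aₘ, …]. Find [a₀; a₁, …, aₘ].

[27; 18, 54]

a₀ = ⌊√732⌋ = 27.
With m₀=0, d₀=1 and mₖ₊₁ = dₖaₖ − mₖ, dₖ₊₁ = (n − mₖ₊₁²)/dₖ, aₖ₊₁ = ⌊(a₀+mₖ₊₁)/dₖ₊₁⌋:
  k=1: m=27, d=3, a=18
  k=2: m=27, d=1, a=54
d=1 and a=2a₀=54 at k=2, so the next step gives (m, d) = (27, 3) again — its k=1 value — and the period has length 2.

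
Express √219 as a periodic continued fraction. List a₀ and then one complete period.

a₀ = ⌊√219⌋ = 14.
With m₀=0, d₀=1 and mₖ₊₁ = dₖaₖ − mₖ, dₖ₊₁ = (n − mₖ₊₁²)/dₖ, aₖ₊₁ = ⌊(a₀+mₖ₊₁)/dₖ₊₁⌋:
  k=1: m=14, d=23, a=1
  k=2: m=9, d=6, a=3
  k=3: m=9, d=23, a=1
  k=4: m=14, d=1, a=28
d=1 and a=2a₀=28 at k=4, so the next step gives (m, d) = (14, 23) again — its k=1 value — and the period has length 4.

[14; 1, 3, 1, 28]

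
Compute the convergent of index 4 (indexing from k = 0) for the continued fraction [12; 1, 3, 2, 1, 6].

Using pₖ = aₖpₖ₋₁ + pₖ₋₂, qₖ = aₖqₖ₋₁ + qₖ₋₂ (with p₋₁=1, p₋₂=0, q₋₁=0, q₋₂=1):
  k=0: a=12, p=12, q=1
  k=1: a=1, p=13, q=1
  k=2: a=3, p=51, q=4
  k=3: a=2, p=115, q=9
  k=4: a=1, p=166, q=13

166/13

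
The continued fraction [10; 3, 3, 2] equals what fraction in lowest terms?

Fold from the inside: start with 2/1.
  3 + 1/2 = 7/2
  3 + 2/7 = 23/7
  10 + 7/23 = 237/23

237/23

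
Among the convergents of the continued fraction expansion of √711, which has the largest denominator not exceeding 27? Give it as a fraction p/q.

√711 = [26; 1, 1, 1, 52, …] (period length 4).
Convergents:
  p_0/q_0 = 26/1
  p_1/q_1 = 27/1
  p_2/q_2 = 53/2
  p_3/q_3 = 80/3
  p_4/q_4 = 4213/158
q_3 = 3 ≤ 27 < 158 = q_4, so the answer is 80/3.

80/3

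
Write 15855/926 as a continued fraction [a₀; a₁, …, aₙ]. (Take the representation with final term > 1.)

15855 = 17·926 + 113
926 = 8·113 + 22
113 = 5·22 + 3
22 = 7·3 + 1
3 = 3·1 + 0  (stop)
So 15855/926 = [17; 8, 5, 7, 3].

[17; 8, 5, 7, 3]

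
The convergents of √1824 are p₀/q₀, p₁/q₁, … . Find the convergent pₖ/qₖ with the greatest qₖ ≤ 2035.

√1824 = [42; 1, 2, 2, 2, 1, 84, …] (period length 6).
Convergents:
  p_0/q_0 = 42/1
  p_1/q_1 = 43/1
  p_2/q_2 = 128/3
  p_3/q_3 = 299/7
  p_4/q_4 = 726/17
  p_5/q_5 = 1025/24
  p_6/q_6 = 86826/2033
  p_7/q_7 = 87851/2057
q_6 = 2033 ≤ 2035 < 2057 = q_7, so the answer is 86826/2033.

86826/2033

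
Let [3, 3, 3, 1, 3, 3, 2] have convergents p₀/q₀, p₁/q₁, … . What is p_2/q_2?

Using pₖ = aₖpₖ₋₁ + pₖ₋₂, qₖ = aₖqₖ₋₁ + qₖ₋₂ (with p₋₁=1, p₋₂=0, q₋₁=0, q₋₂=1):
  k=0: a=3, p=3, q=1
  k=1: a=3, p=10, q=3
  k=2: a=3, p=33, q=10

33/10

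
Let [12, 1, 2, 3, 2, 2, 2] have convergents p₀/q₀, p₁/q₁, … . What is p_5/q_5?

711/56

Using pₖ = aₖpₖ₋₁ + pₖ₋₂, qₖ = aₖqₖ₋₁ + qₖ₋₂ (with p₋₁=1, p₋₂=0, q₋₁=0, q₋₂=1):
  k=0: a=12, p=12, q=1
  k=1: a=1, p=13, q=1
  k=2: a=2, p=38, q=3
  k=3: a=3, p=127, q=10
  k=4: a=2, p=292, q=23
  k=5: a=2, p=711, q=56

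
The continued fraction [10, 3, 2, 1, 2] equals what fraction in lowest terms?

Using pₖ = aₖpₖ₋₁ + pₖ₋₂ and qₖ = aₖqₖ₋₁ + qₖ₋₂:
  k=0: a=10, p=10, q=1
  k=1: a=3, p=31, q=3
  k=2: a=2, p=72, q=7
  k=3: a=1, p=103, q=10
  k=4: a=2, p=278, q=27

278/27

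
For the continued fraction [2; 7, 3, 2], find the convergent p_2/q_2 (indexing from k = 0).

47/22

Using pₖ = aₖpₖ₋₁ + pₖ₋₂, qₖ = aₖqₖ₋₁ + qₖ₋₂ (with p₋₁=1, p₋₂=0, q₋₁=0, q₋₂=1):
  k=0: a=2, p=2, q=1
  k=1: a=7, p=15, q=7
  k=2: a=3, p=47, q=22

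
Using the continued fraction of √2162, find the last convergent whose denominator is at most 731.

17297/372

√2162 = [46; 2, 92, …] (period length 2).
Convergents:
  p_0/q_0 = 46/1
  p_1/q_1 = 93/2
  p_2/q_2 = 8602/185
  p_3/q_3 = 17297/372
  p_4/q_4 = 1599926/34409
q_3 = 372 ≤ 731 < 34409 = q_4, so the answer is 17297/372.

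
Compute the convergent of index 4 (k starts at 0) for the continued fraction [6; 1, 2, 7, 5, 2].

755/113

Using pₖ = aₖpₖ₋₁ + pₖ₋₂, qₖ = aₖqₖ₋₁ + qₖ₋₂ (with p₋₁=1, p₋₂=0, q₋₁=0, q₋₂=1):
  k=0: a=6, p=6, q=1
  k=1: a=1, p=7, q=1
  k=2: a=2, p=20, q=3
  k=3: a=7, p=147, q=22
  k=4: a=5, p=755, q=113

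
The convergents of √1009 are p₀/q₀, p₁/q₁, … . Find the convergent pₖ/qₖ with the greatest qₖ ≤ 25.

540/17

√1009 = [31; 1, 3, 3, 1, 62, …] (period length 5).
Convergents:
  p_0/q_0 = 31/1
  p_1/q_1 = 32/1
  p_2/q_2 = 127/4
  p_3/q_3 = 413/13
  p_4/q_4 = 540/17
  p_5/q_5 = 33893/1067
q_4 = 17 ≤ 25 < 1067 = q_5, so the answer is 540/17.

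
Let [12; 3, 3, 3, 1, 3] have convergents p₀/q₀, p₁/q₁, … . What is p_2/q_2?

123/10

Using pₖ = aₖpₖ₋₁ + pₖ₋₂, qₖ = aₖqₖ₋₁ + qₖ₋₂ (with p₋₁=1, p₋₂=0, q₋₁=0, q₋₂=1):
  k=0: a=12, p=12, q=1
  k=1: a=3, p=37, q=3
  k=2: a=3, p=123, q=10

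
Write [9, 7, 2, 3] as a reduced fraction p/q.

Using pₖ = aₖpₖ₋₁ + pₖ₋₂ and qₖ = aₖqₖ₋₁ + qₖ₋₂:
  k=0: a=9, p=9, q=1
  k=1: a=7, p=64, q=7
  k=2: a=2, p=137, q=15
  k=3: a=3, p=475, q=52

475/52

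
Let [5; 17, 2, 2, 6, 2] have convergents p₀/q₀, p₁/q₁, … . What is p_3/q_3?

Using pₖ = aₖpₖ₋₁ + pₖ₋₂, qₖ = aₖqₖ₋₁ + qₖ₋₂ (with p₋₁=1, p₋₂=0, q₋₁=0, q₋₂=1):
  k=0: a=5, p=5, q=1
  k=1: a=17, p=86, q=17
  k=2: a=2, p=177, q=35
  k=3: a=2, p=440, q=87

440/87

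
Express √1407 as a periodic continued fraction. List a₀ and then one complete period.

[37; 1, 1, 24, 1, 1, 74]

a₀ = ⌊√1407⌋ = 37.
With m₀=0, d₀=1 and mₖ₊₁ = dₖaₖ − mₖ, dₖ₊₁ = (n − mₖ₊₁²)/dₖ, aₖ₊₁ = ⌊(a₀+mₖ₊₁)/dₖ₊₁⌋:
  k=1: m=37, d=38, a=1
  k=2: m=1, d=37, a=1
  k=3: m=36, d=3, a=24
  k=4: m=36, d=37, a=1
  k=5: m=1, d=38, a=1
  k=6: m=37, d=1, a=74
d=1 and a=2a₀=74 at k=6, so the next step gives (m, d) = (37, 38) again — its k=1 value — and the period has length 6.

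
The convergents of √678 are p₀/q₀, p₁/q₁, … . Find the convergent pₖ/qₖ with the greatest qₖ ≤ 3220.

√678 = [26; 26, 52, …] (period length 2).
Convergents:
  p_0/q_0 = 26/1
  p_1/q_1 = 677/26
  p_2/q_2 = 35230/1353
  p_3/q_3 = 916657/35204
q_2 = 1353 ≤ 3220 < 35204 = q_3, so the answer is 35230/1353.

35230/1353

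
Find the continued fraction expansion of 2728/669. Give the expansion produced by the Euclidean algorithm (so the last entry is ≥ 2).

[4; 12, 1, 6, 2, 3]

2728 = 4·669 + 52
669 = 12·52 + 45
52 = 1·45 + 7
45 = 6·7 + 3
7 = 2·3 + 1
3 = 3·1 + 0  (stop)
So 2728/669 = [4; 12, 1, 6, 2, 3].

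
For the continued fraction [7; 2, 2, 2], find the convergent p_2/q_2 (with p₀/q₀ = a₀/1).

Using pₖ = aₖpₖ₋₁ + pₖ₋₂, qₖ = aₖqₖ₋₁ + qₖ₋₂ (with p₋₁=1, p₋₂=0, q₋₁=0, q₋₂=1):
  k=0: a=7, p=7, q=1
  k=1: a=2, p=15, q=2
  k=2: a=2, p=37, q=5

37/5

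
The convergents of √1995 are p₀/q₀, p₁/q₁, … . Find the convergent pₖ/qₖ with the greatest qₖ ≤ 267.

√1995 = [44; 1, 1, 1, 88, …] (period length 4).
Convergents:
  p_0/q_0 = 44/1
  p_1/q_1 = 45/1
  p_2/q_2 = 89/2
  p_3/q_3 = 134/3
  p_4/q_4 = 11881/266
  p_5/q_5 = 12015/269
q_4 = 266 ≤ 267 < 269 = q_5, so the answer is 11881/266.

11881/266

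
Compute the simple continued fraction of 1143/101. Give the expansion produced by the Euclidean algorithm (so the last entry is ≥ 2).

1143 = 11·101 + 32
101 = 3·32 + 5
32 = 6·5 + 2
5 = 2·2 + 1
2 = 2·1 + 0  (stop)
So 1143/101 = [11; 3, 6, 2, 2].

[11; 3, 6, 2, 2]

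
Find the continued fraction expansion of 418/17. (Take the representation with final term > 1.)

[24; 1, 1, 2, 3]

418 = 24*17 + 10
17 = 1*10 + 7
10 = 1*7 + 3
7 = 2*3 + 1
3 = 3*1 + 0  (stop)
So 418/17 = [24; 1, 1, 2, 3].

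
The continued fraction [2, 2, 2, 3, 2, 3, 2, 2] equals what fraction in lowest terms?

1803/748

Fold from the inside: start with 2/1.
  2 + 1/2 = 5/2
  3 + 2/5 = 17/5
  2 + 5/17 = 39/17
  3 + 17/39 = 134/39
  2 + 39/134 = 307/134
  2 + 134/307 = 748/307
  2 + 307/748 = 1803/748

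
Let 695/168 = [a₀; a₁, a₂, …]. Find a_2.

695 = 4·168 + 23   →  a_0 = 4
168 = 7·23 + 7   →  a_1 = 7
23 = 3·7 + 2   →  a_2 = 3

3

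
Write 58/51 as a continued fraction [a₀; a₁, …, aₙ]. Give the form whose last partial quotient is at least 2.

[1; 7, 3, 2]

58 = 1×51 + 7
51 = 7×7 + 2
7 = 3×2 + 1
2 = 2×1 + 0  (stop)
So 58/51 = [1; 7, 3, 2].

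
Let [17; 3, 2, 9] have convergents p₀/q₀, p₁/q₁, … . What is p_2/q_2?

121/7

Using pₖ = aₖpₖ₋₁ + pₖ₋₂, qₖ = aₖqₖ₋₁ + qₖ₋₂ (with p₋₁=1, p₋₂=0, q₋₁=0, q₋₂=1):
  k=0: a=17, p=17, q=1
  k=1: a=3, p=52, q=3
  k=2: a=2, p=121, q=7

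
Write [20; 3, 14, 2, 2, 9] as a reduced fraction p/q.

42237/2078

Using pₖ = aₖpₖ₋₁ + pₖ₋₂ and qₖ = aₖqₖ₋₁ + qₖ₋₂:
  k=0: a=20, p=20, q=1
  k=1: a=3, p=61, q=3
  k=2: a=14, p=874, q=43
  k=3: a=2, p=1809, q=89
  k=4: a=2, p=4492, q=221
  k=5: a=9, p=42237, q=2078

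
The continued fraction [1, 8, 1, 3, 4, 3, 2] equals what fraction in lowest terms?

Fold from the inside: start with 2/1.
  3 + 1/2 = 7/2
  4 + 2/7 = 30/7
  3 + 7/30 = 97/30
  1 + 30/97 = 127/97
  8 + 97/127 = 1113/127
  1 + 127/1113 = 1240/1113

1240/1113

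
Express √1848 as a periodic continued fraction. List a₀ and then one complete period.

[42; 1, 84]

a₀ = ⌊√1848⌋ = 42.
With m₀=0, d₀=1 and mₖ₊₁ = dₖaₖ − mₖ, dₖ₊₁ = (n − mₖ₊₁²)/dₖ, aₖ₊₁ = ⌊(a₀+mₖ₊₁)/dₖ₊₁⌋:
  k=1: m=42, d=84, a=1
  k=2: m=42, d=1, a=84
d=1 and a=2a₀=84 at k=2, so the next step gives (m, d) = (42, 84) again — its k=1 value — and the period has length 2.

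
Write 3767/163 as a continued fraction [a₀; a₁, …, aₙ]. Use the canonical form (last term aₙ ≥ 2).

3767 = 23*163 + 18
163 = 9*18 + 1
18 = 18*1 + 0  (stop)
So 3767/163 = [23; 9, 18].

[23; 9, 18]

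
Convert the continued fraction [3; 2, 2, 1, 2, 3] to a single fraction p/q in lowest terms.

219/64

Using pₖ = aₖpₖ₋₁ + pₖ₋₂ and qₖ = aₖqₖ₋₁ + qₖ₋₂:
  k=0: a=3, p=3, q=1
  k=1: a=2, p=7, q=2
  k=2: a=2, p=17, q=5
  k=3: a=1, p=24, q=7
  k=4: a=2, p=65, q=19
  k=5: a=3, p=219, q=64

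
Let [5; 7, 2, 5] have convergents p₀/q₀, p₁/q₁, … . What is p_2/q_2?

Using pₖ = aₖpₖ₋₁ + pₖ₋₂, qₖ = aₖqₖ₋₁ + qₖ₋₂ (with p₋₁=1, p₋₂=0, q₋₁=0, q₋₂=1):
  k=0: a=5, p=5, q=1
  k=1: a=7, p=36, q=7
  k=2: a=2, p=77, q=15

77/15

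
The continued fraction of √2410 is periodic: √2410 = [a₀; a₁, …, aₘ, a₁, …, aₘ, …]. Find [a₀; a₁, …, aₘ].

a₀ = ⌊√2410⌋ = 49.
With m₀=0, d₀=1 and mₖ₊₁ = dₖaₖ − mₖ, dₖ₊₁ = (n − mₖ₊₁²)/dₖ, aₖ₊₁ = ⌊(a₀+mₖ₊₁)/dₖ₊₁⌋:
  k=1: m=49, d=9, a=10
  k=2: m=41, d=81, a=1
  k=3: m=40, d=10, a=8
  k=4: m=40, d=81, a=1
  k=5: m=41, d=9, a=10
  k=6: m=49, d=1, a=98
d=1 and a=2a₀=98 at k=6, so the next step gives (m, d) = (49, 9) again — its k=1 value — and the period has length 6.

[49; 10, 1, 8, 1, 10, 98]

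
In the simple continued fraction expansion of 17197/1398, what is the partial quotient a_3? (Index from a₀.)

8

17197 = 12·1398 + 421   →  a_0 = 12
1398 = 3·421 + 135   →  a_1 = 3
421 = 3·135 + 16   →  a_2 = 3
135 = 8·16 + 7   →  a_3 = 8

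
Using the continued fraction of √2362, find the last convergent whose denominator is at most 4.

146/3

√2362 = [48; 1, 1, 1, 1, 96, …] (period length 5).
Convergents:
  p_0/q_0 = 48/1
  p_1/q_1 = 49/1
  p_2/q_2 = 97/2
  p_3/q_3 = 146/3
  p_4/q_4 = 243/5
q_3 = 3 ≤ 4 < 5 = q_4, so the answer is 146/3.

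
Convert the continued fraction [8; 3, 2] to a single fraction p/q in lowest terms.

58/7

Fold from the inside: start with 2/1.
  3 + 1/2 = 7/2
  8 + 2/7 = 58/7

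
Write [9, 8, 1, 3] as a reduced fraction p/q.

319/35

Using pₖ = aₖpₖ₋₁ + pₖ₋₂ and qₖ = aₖqₖ₋₁ + qₖ₋₂:
  k=0: a=9, p=9, q=1
  k=1: a=8, p=73, q=8
  k=2: a=1, p=82, q=9
  k=3: a=3, p=319, q=35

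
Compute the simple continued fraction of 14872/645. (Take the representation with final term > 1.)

14872 = 23·645 + 37
645 = 17·37 + 16
37 = 2·16 + 5
16 = 3·5 + 1
5 = 5·1 + 0  (stop)
So 14872/645 = [23; 17, 2, 3, 5].

[23; 17, 2, 3, 5]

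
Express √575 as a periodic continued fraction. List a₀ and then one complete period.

[23; 1, 46]

a₀ = ⌊√575⌋ = 23.
With m₀=0, d₀=1 and mₖ₊₁ = dₖaₖ − mₖ, dₖ₊₁ = (n − mₖ₊₁²)/dₖ, aₖ₊₁ = ⌊(a₀+mₖ₊₁)/dₖ₊₁⌋:
  k=1: m=23, d=46, a=1
  k=2: m=23, d=1, a=46
d=1 and a=2a₀=46 at k=2, so the next step gives (m, d) = (23, 46) again — its k=1 value — and the period has length 2.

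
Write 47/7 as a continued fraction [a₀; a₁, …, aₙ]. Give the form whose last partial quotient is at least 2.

[6; 1, 2, 2]

47 = 6·7 + 5
7 = 1·5 + 2
5 = 2·2 + 1
2 = 2·1 + 0  (stop)
So 47/7 = [6; 1, 2, 2].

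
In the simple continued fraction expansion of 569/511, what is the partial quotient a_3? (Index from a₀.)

569 = 1·511 + 58   →  a_0 = 1
511 = 8·58 + 47   →  a_1 = 8
58 = 1·47 + 11   →  a_2 = 1
47 = 4·11 + 3   →  a_3 = 4

4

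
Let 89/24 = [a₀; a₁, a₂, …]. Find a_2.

2

89 = 3·24 + 17   →  a_0 = 3
24 = 1·17 + 7   →  a_1 = 1
17 = 2·7 + 3   →  a_2 = 2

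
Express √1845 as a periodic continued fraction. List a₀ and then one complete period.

a₀ = ⌊√1845⌋ = 42.
With m₀=0, d₀=1 and mₖ₊₁ = dₖaₖ − mₖ, dₖ₊₁ = (n − mₖ₊₁²)/dₖ, aₖ₊₁ = ⌊(a₀+mₖ₊₁)/dₖ₊₁⌋:
  k=1: m=42, d=81, a=1
  k=2: m=39, d=4, a=20
  k=3: m=41, d=41, a=2
  k=4: m=41, d=4, a=20
  k=5: m=39, d=81, a=1
  k=6: m=42, d=1, a=84
d=1 and a=2a₀=84 at k=6, so the next step gives (m, d) = (42, 81) again — its k=1 value — and the period has length 6.

[42; 1, 20, 2, 20, 1, 84]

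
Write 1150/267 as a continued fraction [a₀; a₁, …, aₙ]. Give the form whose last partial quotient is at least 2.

1150 = 4*267 + 82
267 = 3*82 + 21
82 = 3*21 + 19
21 = 1*19 + 2
19 = 9*2 + 1
2 = 2*1 + 0  (stop)
So 1150/267 = [4; 3, 3, 1, 9, 2].

[4; 3, 3, 1, 9, 2]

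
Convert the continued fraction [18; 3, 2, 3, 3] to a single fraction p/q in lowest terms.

1445/79

Using pₖ = aₖpₖ₋₁ + pₖ₋₂ and qₖ = aₖqₖ₋₁ + qₖ₋₂:
  k=0: a=18, p=18, q=1
  k=1: a=3, p=55, q=3
  k=2: a=2, p=128, q=7
  k=3: a=3, p=439, q=24
  k=4: a=3, p=1445, q=79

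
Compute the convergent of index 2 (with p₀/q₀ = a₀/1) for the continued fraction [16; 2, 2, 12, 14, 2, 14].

82/5

Using pₖ = aₖpₖ₋₁ + pₖ₋₂, qₖ = aₖqₖ₋₁ + qₖ₋₂ (with p₋₁=1, p₋₂=0, q₋₁=0, q₋₂=1):
  k=0: a=16, p=16, q=1
  k=1: a=2, p=33, q=2
  k=2: a=2, p=82, q=5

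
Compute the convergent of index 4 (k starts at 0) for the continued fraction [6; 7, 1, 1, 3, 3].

325/53

Using pₖ = aₖpₖ₋₁ + pₖ₋₂, qₖ = aₖqₖ₋₁ + qₖ₋₂ (with p₋₁=1, p₋₂=0, q₋₁=0, q₋₂=1):
  k=0: a=6, p=6, q=1
  k=1: a=7, p=43, q=7
  k=2: a=1, p=49, q=8
  k=3: a=1, p=92, q=15
  k=4: a=3, p=325, q=53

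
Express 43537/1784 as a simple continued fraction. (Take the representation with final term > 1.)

[24; 2, 2, 9, 4, 9]

43537 = 24×1784 + 721
1784 = 2×721 + 342
721 = 2×342 + 37
342 = 9×37 + 9
37 = 4×9 + 1
9 = 9×1 + 0  (stop)
So 43537/1784 = [24; 2, 2, 9, 4, 9].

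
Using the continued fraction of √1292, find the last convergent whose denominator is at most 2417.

√1292 = [35; 1, 16, 1, 70, …] (period length 4).
Convergents:
  p_0/q_0 = 35/1
  p_1/q_1 = 36/1
  p_2/q_2 = 611/17
  p_3/q_3 = 647/18
  p_4/q_4 = 45901/1277
  p_5/q_5 = 46548/1295
  p_6/q_6 = 790669/21997
q_5 = 1295 ≤ 2417 < 21997 = q_6, so the answer is 46548/1295.

46548/1295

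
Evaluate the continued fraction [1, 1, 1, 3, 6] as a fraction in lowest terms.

Using pₖ = aₖpₖ₋₁ + pₖ₋₂ and qₖ = aₖqₖ₋₁ + qₖ₋₂:
  k=0: a=1, p=1, q=1
  k=1: a=1, p=2, q=1
  k=2: a=1, p=3, q=2
  k=3: a=3, p=11, q=7
  k=4: a=6, p=69, q=44

69/44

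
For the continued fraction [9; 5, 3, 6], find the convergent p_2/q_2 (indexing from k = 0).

Using pₖ = aₖpₖ₋₁ + pₖ₋₂, qₖ = aₖqₖ₋₁ + qₖ₋₂ (with p₋₁=1, p₋₂=0, q₋₁=0, q₋₂=1):
  k=0: a=9, p=9, q=1
  k=1: a=5, p=46, q=5
  k=2: a=3, p=147, q=16

147/16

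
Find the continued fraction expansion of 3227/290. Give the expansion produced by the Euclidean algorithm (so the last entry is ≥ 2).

[11; 7, 1, 5, 6]

3227 = 11·290 + 37
290 = 7·37 + 31
37 = 1·31 + 6
31 = 5·6 + 1
6 = 6·1 + 0  (stop)
So 3227/290 = [11; 7, 1, 5, 6].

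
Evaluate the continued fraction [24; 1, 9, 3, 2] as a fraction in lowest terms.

1793/72

Fold from the inside: start with 2/1.
  3 + 1/2 = 7/2
  9 + 2/7 = 65/7
  1 + 7/65 = 72/65
  24 + 65/72 = 1793/72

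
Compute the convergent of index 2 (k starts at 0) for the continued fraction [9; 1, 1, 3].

Using pₖ = aₖpₖ₋₁ + pₖ₋₂, qₖ = aₖqₖ₋₁ + qₖ₋₂ (with p₋₁=1, p₋₂=0, q₋₁=0, q₋₂=1):
  k=0: a=9, p=9, q=1
  k=1: a=1, p=10, q=1
  k=2: a=1, p=19, q=2

19/2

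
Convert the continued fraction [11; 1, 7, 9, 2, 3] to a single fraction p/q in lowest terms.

Using pₖ = aₖpₖ₋₁ + pₖ₋₂ and qₖ = aₖqₖ₋₁ + qₖ₋₂:
  k=0: a=11, p=11, q=1
  k=1: a=1, p=12, q=1
  k=2: a=7, p=95, q=8
  k=3: a=9, p=867, q=73
  k=4: a=2, p=1829, q=154
  k=5: a=3, p=6354, q=535

6354/535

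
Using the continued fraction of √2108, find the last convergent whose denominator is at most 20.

505/11

√2108 = [45; 1, 10, 2, 22, 2, 10, 1, 90, …] (period length 8).
Convergents:
  p_0/q_0 = 45/1
  p_1/q_1 = 46/1
  p_2/q_2 = 505/11
  p_3/q_3 = 1056/23
q_2 = 11 ≤ 20 < 23 = q_3, so the answer is 505/11.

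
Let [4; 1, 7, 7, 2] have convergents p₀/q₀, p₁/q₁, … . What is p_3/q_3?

Using pₖ = aₖpₖ₋₁ + pₖ₋₂, qₖ = aₖqₖ₋₁ + qₖ₋₂ (with p₋₁=1, p₋₂=0, q₋₁=0, q₋₂=1):
  k=0: a=4, p=4, q=1
  k=1: a=1, p=5, q=1
  k=2: a=7, p=39, q=8
  k=3: a=7, p=278, q=57

278/57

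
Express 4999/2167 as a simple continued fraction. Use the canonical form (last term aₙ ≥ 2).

[2; 3, 3, 1, 6, 2, 11]

4999 = 2·2167 + 665
2167 = 3·665 + 172
665 = 3·172 + 149
172 = 1·149 + 23
149 = 6·23 + 11
23 = 2·11 + 1
11 = 11·1 + 0  (stop)
So 4999/2167 = [2; 3, 3, 1, 6, 2, 11].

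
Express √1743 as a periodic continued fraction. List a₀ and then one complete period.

[41; 1, 2, 1, 82]

a₀ = ⌊√1743⌋ = 41.
With m₀=0, d₀=1 and mₖ₊₁ = dₖaₖ − mₖ, dₖ₊₁ = (n − mₖ₊₁²)/dₖ, aₖ₊₁ = ⌊(a₀+mₖ₊₁)/dₖ₊₁⌋:
  k=1: m=41, d=62, a=1
  k=2: m=21, d=21, a=2
  k=3: m=21, d=62, a=1
  k=4: m=41, d=1, a=82
d=1 and a=2a₀=82 at k=4, so the next step gives (m, d) = (41, 62) again — its k=1 value — and the period has length 4.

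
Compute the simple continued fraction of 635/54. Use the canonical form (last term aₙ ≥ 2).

[11; 1, 3, 6, 2]

635 = 11*54 + 41
54 = 1*41 + 13
41 = 3*13 + 2
13 = 6*2 + 1
2 = 2*1 + 0  (stop)
So 635/54 = [11; 1, 3, 6, 2].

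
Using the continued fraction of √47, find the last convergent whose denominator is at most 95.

617/90

√47 = [6; 1, 5, 1, 12, …] (period length 4).
Convergents:
  p_0/q_0 = 6/1
  p_1/q_1 = 7/1
  p_2/q_2 = 41/6
  p_3/q_3 = 48/7
  p_4/q_4 = 617/90
  p_5/q_5 = 665/97
q_4 = 90 ≤ 95 < 97 = q_5, so the answer is 617/90.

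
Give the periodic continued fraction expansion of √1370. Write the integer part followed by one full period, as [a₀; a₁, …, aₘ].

a₀ = ⌊√1370⌋ = 37.

[37; 74]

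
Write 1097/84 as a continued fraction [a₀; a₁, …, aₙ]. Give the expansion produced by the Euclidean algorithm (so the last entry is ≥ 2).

1097 = 13·84 + 5
84 = 16·5 + 4
5 = 1·4 + 1
4 = 4·1 + 0  (stop)
So 1097/84 = [13; 16, 1, 4].

[13; 16, 1, 4]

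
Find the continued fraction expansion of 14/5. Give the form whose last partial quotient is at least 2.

14 = 2·5 + 4
5 = 1·4 + 1
4 = 4·1 + 0  (stop)
So 14/5 = [2; 1, 4].

[2; 1, 4]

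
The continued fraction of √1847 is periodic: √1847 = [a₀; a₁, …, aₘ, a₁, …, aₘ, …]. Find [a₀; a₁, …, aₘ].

[42; 1, 41, 1, 84]

a₀ = ⌊√1847⌋ = 42.
With m₀=0, d₀=1 and mₖ₊₁ = dₖaₖ − mₖ, dₖ₊₁ = (n − mₖ₊₁²)/dₖ, aₖ₊₁ = ⌊(a₀+mₖ₊₁)/dₖ₊₁⌋:
  k=1: m=42, d=83, a=1
  k=2: m=41, d=2, a=41
  k=3: m=41, d=83, a=1
  k=4: m=42, d=1, a=84
d=1 and a=2a₀=84 at k=4, so the next step gives (m, d) = (42, 83) again — its k=1 value — and the period has length 4.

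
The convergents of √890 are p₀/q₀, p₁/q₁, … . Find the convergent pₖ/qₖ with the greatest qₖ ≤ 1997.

53371/1789

√890 = [29; 1, 4, 1, 58, …] (period length 4).
Convergents:
  p_0/q_0 = 29/1
  p_1/q_1 = 30/1
  p_2/q_2 = 149/5
  p_3/q_3 = 179/6
  p_4/q_4 = 10531/353
  p_5/q_5 = 10710/359
  p_6/q_6 = 53371/1789
  p_7/q_7 = 64081/2148
q_6 = 1789 ≤ 1997 < 2148 = q_7, so the answer is 53371/1789.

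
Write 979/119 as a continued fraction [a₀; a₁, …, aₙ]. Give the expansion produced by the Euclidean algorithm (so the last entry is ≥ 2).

979 = 8*119 + 27
119 = 4*27 + 11
27 = 2*11 + 5
11 = 2*5 + 1
5 = 5*1 + 0  (stop)
So 979/119 = [8; 4, 2, 2, 5].

[8; 4, 2, 2, 5]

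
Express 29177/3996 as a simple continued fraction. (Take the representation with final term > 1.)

[7; 3, 3, 6, 6, 1, 8]

29177 = 7×3996 + 1205
3996 = 3×1205 + 381
1205 = 3×381 + 62
381 = 6×62 + 9
62 = 6×9 + 8
9 = 1×8 + 1
8 = 8×1 + 0  (stop)
So 29177/3996 = [7; 3, 3, 6, 6, 1, 8].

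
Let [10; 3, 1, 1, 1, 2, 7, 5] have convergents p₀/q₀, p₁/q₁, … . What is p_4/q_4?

Using pₖ = aₖpₖ₋₁ + pₖ₋₂, qₖ = aₖqₖ₋₁ + qₖ₋₂ (with p₋₁=1, p₋₂=0, q₋₁=0, q₋₂=1):
  k=0: a=10, p=10, q=1
  k=1: a=3, p=31, q=3
  k=2: a=1, p=41, q=4
  k=3: a=1, p=72, q=7
  k=4: a=1, p=113, q=11

113/11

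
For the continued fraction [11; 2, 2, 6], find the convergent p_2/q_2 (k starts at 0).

Using pₖ = aₖpₖ₋₁ + pₖ₋₂, qₖ = aₖqₖ₋₁ + qₖ₋₂ (with p₋₁=1, p₋₂=0, q₋₁=0, q₋₂=1):
  k=0: a=11, p=11, q=1
  k=1: a=2, p=23, q=2
  k=2: a=2, p=57, q=5

57/5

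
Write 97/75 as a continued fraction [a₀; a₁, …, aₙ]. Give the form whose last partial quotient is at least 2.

97 = 1×75 + 22
75 = 3×22 + 9
22 = 2×9 + 4
9 = 2×4 + 1
4 = 4×1 + 0  (stop)
So 97/75 = [1; 3, 2, 2, 4].

[1; 3, 2, 2, 4]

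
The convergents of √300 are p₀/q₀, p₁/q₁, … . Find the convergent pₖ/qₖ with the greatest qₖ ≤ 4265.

√300 = [17; 3, 8, 3, 34, …] (period length 4).
Convergents:
  p_0/q_0 = 17/1
  p_1/q_1 = 52/3
  p_2/q_2 = 433/25
  p_3/q_3 = 1351/78
  p_4/q_4 = 46367/2677
  p_5/q_5 = 140452/8109
q_4 = 2677 ≤ 4265 < 8109 = q_5, so the answer is 46367/2677.

46367/2677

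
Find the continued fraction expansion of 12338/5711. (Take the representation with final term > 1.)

12338 = 2×5711 + 916
5711 = 6×916 + 215
916 = 4×215 + 56
215 = 3×56 + 47
56 = 1×47 + 9
47 = 5×9 + 2
9 = 4×2 + 1
2 = 2×1 + 0  (stop)
So 12338/5711 = [2; 6, 4, 3, 1, 5, 4, 2].

[2; 6, 4, 3, 1, 5, 4, 2]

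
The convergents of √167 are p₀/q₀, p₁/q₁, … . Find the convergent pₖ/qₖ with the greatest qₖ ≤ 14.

√167 = [12; 1, 11, 1, 24, …] (period length 4).
Convergents:
  p_0/q_0 = 12/1
  p_1/q_1 = 13/1
  p_2/q_2 = 155/12
  p_3/q_3 = 168/13
  p_4/q_4 = 4187/324
q_3 = 13 ≤ 14 < 324 = q_4, so the answer is 168/13.

168/13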